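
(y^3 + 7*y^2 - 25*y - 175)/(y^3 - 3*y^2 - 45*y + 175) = (y + 5)/(y - 5)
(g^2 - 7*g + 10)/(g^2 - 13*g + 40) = (g - 2)/(g - 8)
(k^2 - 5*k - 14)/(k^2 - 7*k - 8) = (-k^2 + 5*k + 14)/(-k^2 + 7*k + 8)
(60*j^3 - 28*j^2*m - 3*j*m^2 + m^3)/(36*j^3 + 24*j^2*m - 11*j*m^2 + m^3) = (10*j^2 - 3*j*m - m^2)/(6*j^2 + 5*j*m - m^2)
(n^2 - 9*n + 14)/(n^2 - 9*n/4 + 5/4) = 4*(n^2 - 9*n + 14)/(4*n^2 - 9*n + 5)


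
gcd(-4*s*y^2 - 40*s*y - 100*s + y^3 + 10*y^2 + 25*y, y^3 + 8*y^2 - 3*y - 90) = y + 5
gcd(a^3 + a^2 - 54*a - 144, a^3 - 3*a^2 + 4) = 1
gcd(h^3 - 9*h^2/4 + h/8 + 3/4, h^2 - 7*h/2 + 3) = h - 2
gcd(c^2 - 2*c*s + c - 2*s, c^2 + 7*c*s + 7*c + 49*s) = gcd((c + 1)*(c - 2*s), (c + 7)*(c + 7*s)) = 1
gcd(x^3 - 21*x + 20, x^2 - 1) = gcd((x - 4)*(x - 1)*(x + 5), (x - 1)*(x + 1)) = x - 1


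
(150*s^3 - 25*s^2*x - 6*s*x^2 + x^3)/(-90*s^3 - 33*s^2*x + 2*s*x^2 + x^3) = (-5*s + x)/(3*s + x)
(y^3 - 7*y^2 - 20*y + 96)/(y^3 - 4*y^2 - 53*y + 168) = (y + 4)/(y + 7)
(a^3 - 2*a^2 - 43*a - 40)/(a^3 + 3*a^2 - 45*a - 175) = (a^2 - 7*a - 8)/(a^2 - 2*a - 35)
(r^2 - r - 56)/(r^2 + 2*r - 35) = (r - 8)/(r - 5)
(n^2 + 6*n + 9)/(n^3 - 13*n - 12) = (n + 3)/(n^2 - 3*n - 4)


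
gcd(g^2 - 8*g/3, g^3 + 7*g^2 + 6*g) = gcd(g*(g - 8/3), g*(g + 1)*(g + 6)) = g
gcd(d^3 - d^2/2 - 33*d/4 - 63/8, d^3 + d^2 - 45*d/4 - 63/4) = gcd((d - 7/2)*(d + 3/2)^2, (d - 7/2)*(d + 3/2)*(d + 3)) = d^2 - 2*d - 21/4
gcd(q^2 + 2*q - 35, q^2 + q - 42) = q + 7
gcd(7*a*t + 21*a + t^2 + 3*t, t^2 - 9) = t + 3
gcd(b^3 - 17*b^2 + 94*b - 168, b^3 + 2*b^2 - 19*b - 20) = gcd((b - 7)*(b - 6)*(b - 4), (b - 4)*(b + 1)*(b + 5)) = b - 4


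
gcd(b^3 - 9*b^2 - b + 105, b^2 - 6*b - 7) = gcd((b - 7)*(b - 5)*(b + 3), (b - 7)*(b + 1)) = b - 7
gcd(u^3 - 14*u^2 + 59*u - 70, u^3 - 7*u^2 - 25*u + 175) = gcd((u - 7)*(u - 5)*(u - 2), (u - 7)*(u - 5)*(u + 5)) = u^2 - 12*u + 35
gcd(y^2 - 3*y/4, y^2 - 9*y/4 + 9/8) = y - 3/4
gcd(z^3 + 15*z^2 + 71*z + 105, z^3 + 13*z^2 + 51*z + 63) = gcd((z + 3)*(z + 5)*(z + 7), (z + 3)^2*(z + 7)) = z^2 + 10*z + 21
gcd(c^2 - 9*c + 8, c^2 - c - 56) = c - 8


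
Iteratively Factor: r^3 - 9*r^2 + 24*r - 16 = (r - 4)*(r^2 - 5*r + 4) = (r - 4)^2*(r - 1)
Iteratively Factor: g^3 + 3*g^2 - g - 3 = (g + 1)*(g^2 + 2*g - 3) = (g - 1)*(g + 1)*(g + 3)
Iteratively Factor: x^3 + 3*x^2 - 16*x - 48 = (x + 3)*(x^2 - 16) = (x - 4)*(x + 3)*(x + 4)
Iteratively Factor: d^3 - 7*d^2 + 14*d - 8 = (d - 1)*(d^2 - 6*d + 8) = (d - 2)*(d - 1)*(d - 4)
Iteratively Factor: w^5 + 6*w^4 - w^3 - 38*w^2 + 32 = (w + 4)*(w^4 + 2*w^3 - 9*w^2 - 2*w + 8) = (w - 1)*(w + 4)*(w^3 + 3*w^2 - 6*w - 8) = (w - 2)*(w - 1)*(w + 4)*(w^2 + 5*w + 4) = (w - 2)*(w - 1)*(w + 4)^2*(w + 1)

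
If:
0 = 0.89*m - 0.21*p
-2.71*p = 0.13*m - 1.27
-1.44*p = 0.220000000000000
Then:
No Solution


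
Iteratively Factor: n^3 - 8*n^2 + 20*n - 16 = (n - 4)*(n^2 - 4*n + 4) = (n - 4)*(n - 2)*(n - 2)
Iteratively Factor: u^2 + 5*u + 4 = (u + 1)*(u + 4)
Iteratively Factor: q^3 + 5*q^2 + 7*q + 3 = (q + 1)*(q^2 + 4*q + 3) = (q + 1)^2*(q + 3)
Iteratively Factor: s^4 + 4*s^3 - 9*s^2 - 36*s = (s + 3)*(s^3 + s^2 - 12*s) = s*(s + 3)*(s^2 + s - 12) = s*(s - 3)*(s + 3)*(s + 4)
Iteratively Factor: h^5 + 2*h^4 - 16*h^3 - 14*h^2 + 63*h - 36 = (h + 3)*(h^4 - h^3 - 13*h^2 + 25*h - 12) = (h - 1)*(h + 3)*(h^3 - 13*h + 12) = (h - 1)^2*(h + 3)*(h^2 + h - 12) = (h - 1)^2*(h + 3)*(h + 4)*(h - 3)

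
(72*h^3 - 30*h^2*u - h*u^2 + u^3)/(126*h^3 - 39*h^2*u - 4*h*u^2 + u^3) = (-4*h + u)/(-7*h + u)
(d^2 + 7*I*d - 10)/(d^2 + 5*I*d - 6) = (d + 5*I)/(d + 3*I)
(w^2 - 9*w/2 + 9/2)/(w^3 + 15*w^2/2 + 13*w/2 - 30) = (w - 3)/(w^2 + 9*w + 20)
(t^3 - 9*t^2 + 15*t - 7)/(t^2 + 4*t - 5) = (t^2 - 8*t + 7)/(t + 5)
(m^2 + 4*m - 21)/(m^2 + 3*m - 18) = (m + 7)/(m + 6)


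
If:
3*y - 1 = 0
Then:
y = 1/3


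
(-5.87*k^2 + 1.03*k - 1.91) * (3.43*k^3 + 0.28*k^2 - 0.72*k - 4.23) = -20.1341*k^5 + 1.8893*k^4 - 2.0365*k^3 + 23.5537*k^2 - 2.9817*k + 8.0793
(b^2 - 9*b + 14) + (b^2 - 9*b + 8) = 2*b^2 - 18*b + 22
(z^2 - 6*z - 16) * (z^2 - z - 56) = z^4 - 7*z^3 - 66*z^2 + 352*z + 896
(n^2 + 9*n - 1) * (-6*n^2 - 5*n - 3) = -6*n^4 - 59*n^3 - 42*n^2 - 22*n + 3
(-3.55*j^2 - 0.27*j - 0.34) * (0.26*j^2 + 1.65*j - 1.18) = -0.923*j^4 - 5.9277*j^3 + 3.6551*j^2 - 0.2424*j + 0.4012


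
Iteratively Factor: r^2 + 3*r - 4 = (r + 4)*(r - 1)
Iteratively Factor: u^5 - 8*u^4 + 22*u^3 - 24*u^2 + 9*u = (u - 3)*(u^4 - 5*u^3 + 7*u^2 - 3*u) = (u - 3)*(u - 1)*(u^3 - 4*u^2 + 3*u) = (u - 3)^2*(u - 1)*(u^2 - u) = u*(u - 3)^2*(u - 1)*(u - 1)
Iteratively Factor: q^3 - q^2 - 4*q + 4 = (q - 2)*(q^2 + q - 2) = (q - 2)*(q + 2)*(q - 1)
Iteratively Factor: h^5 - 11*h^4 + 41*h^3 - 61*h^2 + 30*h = (h)*(h^4 - 11*h^3 + 41*h^2 - 61*h + 30) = h*(h - 1)*(h^3 - 10*h^2 + 31*h - 30) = h*(h - 5)*(h - 1)*(h^2 - 5*h + 6) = h*(h - 5)*(h - 2)*(h - 1)*(h - 3)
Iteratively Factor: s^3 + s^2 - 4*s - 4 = (s + 2)*(s^2 - s - 2) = (s - 2)*(s + 2)*(s + 1)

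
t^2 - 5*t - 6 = (t - 6)*(t + 1)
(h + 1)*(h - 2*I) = h^2 + h - 2*I*h - 2*I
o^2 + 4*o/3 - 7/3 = (o - 1)*(o + 7/3)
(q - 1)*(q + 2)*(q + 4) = q^3 + 5*q^2 + 2*q - 8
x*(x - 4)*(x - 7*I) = x^3 - 4*x^2 - 7*I*x^2 + 28*I*x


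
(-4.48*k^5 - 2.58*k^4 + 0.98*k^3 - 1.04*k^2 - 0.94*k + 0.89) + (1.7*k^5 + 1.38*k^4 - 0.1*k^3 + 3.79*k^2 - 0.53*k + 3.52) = -2.78*k^5 - 1.2*k^4 + 0.88*k^3 + 2.75*k^2 - 1.47*k + 4.41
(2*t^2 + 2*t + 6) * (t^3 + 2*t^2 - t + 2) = 2*t^5 + 6*t^4 + 8*t^3 + 14*t^2 - 2*t + 12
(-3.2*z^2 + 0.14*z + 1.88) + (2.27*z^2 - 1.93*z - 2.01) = -0.93*z^2 - 1.79*z - 0.13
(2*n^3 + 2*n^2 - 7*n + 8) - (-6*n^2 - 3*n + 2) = 2*n^3 + 8*n^2 - 4*n + 6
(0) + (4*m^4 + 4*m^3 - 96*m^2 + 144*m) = 4*m^4 + 4*m^3 - 96*m^2 + 144*m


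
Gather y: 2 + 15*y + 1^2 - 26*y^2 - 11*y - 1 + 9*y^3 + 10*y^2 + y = 9*y^3 - 16*y^2 + 5*y + 2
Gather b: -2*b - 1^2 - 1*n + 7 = -2*b - n + 6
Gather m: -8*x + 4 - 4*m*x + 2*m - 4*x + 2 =m*(2 - 4*x) - 12*x + 6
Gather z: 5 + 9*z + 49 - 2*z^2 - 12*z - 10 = -2*z^2 - 3*z + 44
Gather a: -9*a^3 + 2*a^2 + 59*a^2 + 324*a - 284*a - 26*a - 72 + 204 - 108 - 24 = -9*a^3 + 61*a^2 + 14*a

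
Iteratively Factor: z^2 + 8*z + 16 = (z + 4)*(z + 4)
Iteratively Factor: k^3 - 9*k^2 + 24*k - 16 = (k - 4)*(k^2 - 5*k + 4) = (k - 4)*(k - 1)*(k - 4)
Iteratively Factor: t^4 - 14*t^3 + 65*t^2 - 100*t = (t - 4)*(t^3 - 10*t^2 + 25*t) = t*(t - 4)*(t^2 - 10*t + 25) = t*(t - 5)*(t - 4)*(t - 5)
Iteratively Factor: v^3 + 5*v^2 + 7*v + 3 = (v + 1)*(v^2 + 4*v + 3) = (v + 1)*(v + 3)*(v + 1)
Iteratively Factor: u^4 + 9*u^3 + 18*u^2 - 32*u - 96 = (u + 3)*(u^3 + 6*u^2 - 32) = (u + 3)*(u + 4)*(u^2 + 2*u - 8) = (u - 2)*(u + 3)*(u + 4)*(u + 4)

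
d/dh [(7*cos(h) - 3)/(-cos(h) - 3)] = 24*sin(h)/(cos(h) + 3)^2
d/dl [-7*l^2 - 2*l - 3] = -14*l - 2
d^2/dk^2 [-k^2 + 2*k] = -2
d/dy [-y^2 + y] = 1 - 2*y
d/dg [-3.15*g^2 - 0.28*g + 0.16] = -6.3*g - 0.28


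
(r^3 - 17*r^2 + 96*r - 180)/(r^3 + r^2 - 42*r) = (r^2 - 11*r + 30)/(r*(r + 7))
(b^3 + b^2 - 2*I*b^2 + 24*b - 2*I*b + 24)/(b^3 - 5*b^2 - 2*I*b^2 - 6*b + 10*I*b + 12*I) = (b^2 - 2*I*b + 24)/(b^2 - 2*b*(3 + I) + 12*I)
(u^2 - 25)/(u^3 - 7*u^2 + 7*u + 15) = (u + 5)/(u^2 - 2*u - 3)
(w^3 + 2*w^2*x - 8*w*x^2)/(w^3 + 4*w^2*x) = (w - 2*x)/w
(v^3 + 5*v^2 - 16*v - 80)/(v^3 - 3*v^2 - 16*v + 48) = (v + 5)/(v - 3)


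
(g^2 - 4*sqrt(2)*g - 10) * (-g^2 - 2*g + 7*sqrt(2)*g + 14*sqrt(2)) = -g^4 - 2*g^3 + 11*sqrt(2)*g^3 - 46*g^2 + 22*sqrt(2)*g^2 - 70*sqrt(2)*g - 92*g - 140*sqrt(2)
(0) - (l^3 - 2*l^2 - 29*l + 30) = -l^3 + 2*l^2 + 29*l - 30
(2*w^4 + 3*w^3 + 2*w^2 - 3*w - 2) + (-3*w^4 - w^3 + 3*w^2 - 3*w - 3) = -w^4 + 2*w^3 + 5*w^2 - 6*w - 5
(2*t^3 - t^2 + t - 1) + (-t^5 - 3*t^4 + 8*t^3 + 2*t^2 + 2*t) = -t^5 - 3*t^4 + 10*t^3 + t^2 + 3*t - 1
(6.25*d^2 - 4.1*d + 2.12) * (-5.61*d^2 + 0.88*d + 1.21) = -35.0625*d^4 + 28.501*d^3 - 7.9387*d^2 - 3.0954*d + 2.5652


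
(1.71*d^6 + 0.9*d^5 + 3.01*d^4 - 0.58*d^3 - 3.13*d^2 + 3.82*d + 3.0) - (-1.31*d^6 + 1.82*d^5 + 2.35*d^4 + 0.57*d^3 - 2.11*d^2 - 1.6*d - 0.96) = 3.02*d^6 - 0.92*d^5 + 0.66*d^4 - 1.15*d^3 - 1.02*d^2 + 5.42*d + 3.96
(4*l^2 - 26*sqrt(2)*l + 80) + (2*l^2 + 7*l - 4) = 6*l^2 - 26*sqrt(2)*l + 7*l + 76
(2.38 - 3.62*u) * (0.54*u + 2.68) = -1.9548*u^2 - 8.4164*u + 6.3784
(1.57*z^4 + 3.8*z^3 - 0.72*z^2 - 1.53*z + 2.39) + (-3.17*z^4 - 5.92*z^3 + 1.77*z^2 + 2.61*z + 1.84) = -1.6*z^4 - 2.12*z^3 + 1.05*z^2 + 1.08*z + 4.23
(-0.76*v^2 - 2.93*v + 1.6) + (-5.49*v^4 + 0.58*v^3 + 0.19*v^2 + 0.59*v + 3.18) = -5.49*v^4 + 0.58*v^3 - 0.57*v^2 - 2.34*v + 4.78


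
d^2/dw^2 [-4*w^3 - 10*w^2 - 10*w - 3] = -24*w - 20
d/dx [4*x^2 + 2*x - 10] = 8*x + 2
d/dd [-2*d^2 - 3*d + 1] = -4*d - 3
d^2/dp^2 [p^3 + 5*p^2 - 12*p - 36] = 6*p + 10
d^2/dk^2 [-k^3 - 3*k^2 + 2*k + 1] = -6*k - 6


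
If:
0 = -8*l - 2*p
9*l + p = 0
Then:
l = 0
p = 0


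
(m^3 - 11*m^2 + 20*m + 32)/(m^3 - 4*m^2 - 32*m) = (m^2 - 3*m - 4)/(m*(m + 4))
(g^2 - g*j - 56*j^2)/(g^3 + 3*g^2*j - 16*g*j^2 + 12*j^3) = (g^2 - g*j - 56*j^2)/(g^3 + 3*g^2*j - 16*g*j^2 + 12*j^3)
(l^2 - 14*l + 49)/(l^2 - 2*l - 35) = (l - 7)/(l + 5)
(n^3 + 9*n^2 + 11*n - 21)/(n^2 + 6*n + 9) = (n^2 + 6*n - 7)/(n + 3)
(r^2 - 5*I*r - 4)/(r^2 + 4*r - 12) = (r^2 - 5*I*r - 4)/(r^2 + 4*r - 12)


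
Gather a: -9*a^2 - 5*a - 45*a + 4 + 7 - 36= -9*a^2 - 50*a - 25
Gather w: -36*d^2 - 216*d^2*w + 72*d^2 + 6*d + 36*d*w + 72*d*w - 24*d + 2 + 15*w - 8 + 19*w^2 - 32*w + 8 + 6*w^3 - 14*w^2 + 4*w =36*d^2 - 18*d + 6*w^3 + 5*w^2 + w*(-216*d^2 + 108*d - 13) + 2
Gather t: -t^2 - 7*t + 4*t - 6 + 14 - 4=-t^2 - 3*t + 4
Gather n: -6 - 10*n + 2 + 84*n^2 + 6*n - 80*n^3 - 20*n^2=-80*n^3 + 64*n^2 - 4*n - 4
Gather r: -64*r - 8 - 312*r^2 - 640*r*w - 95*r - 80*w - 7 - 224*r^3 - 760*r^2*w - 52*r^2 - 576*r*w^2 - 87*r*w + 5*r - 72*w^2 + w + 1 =-224*r^3 + r^2*(-760*w - 364) + r*(-576*w^2 - 727*w - 154) - 72*w^2 - 79*w - 14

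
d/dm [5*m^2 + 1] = 10*m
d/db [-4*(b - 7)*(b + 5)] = 8 - 8*b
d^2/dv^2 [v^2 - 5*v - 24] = 2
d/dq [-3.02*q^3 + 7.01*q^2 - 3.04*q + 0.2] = -9.06*q^2 + 14.02*q - 3.04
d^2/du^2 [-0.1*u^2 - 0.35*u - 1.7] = -0.200000000000000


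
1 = 1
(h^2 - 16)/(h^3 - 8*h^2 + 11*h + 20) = (h + 4)/(h^2 - 4*h - 5)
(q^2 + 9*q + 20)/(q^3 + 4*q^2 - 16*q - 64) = (q + 5)/(q^2 - 16)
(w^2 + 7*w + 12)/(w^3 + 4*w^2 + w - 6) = (w + 4)/(w^2 + w - 2)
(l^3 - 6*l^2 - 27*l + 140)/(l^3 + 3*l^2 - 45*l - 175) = (l - 4)/(l + 5)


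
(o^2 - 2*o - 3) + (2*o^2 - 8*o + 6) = 3*o^2 - 10*o + 3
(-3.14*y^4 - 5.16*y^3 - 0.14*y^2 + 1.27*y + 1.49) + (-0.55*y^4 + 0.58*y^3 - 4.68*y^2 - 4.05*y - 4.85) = -3.69*y^4 - 4.58*y^3 - 4.82*y^2 - 2.78*y - 3.36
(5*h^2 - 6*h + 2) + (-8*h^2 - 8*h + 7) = -3*h^2 - 14*h + 9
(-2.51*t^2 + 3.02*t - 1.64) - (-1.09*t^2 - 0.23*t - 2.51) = -1.42*t^2 + 3.25*t + 0.87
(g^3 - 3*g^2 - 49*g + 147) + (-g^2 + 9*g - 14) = g^3 - 4*g^2 - 40*g + 133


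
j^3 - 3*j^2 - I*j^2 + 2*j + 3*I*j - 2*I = (j - 2)*(j - 1)*(j - I)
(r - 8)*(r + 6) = r^2 - 2*r - 48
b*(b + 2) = b^2 + 2*b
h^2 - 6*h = h*(h - 6)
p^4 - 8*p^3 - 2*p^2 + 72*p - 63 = (p - 7)*(p - 3)*(p - 1)*(p + 3)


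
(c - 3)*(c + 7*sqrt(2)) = c^2 - 3*c + 7*sqrt(2)*c - 21*sqrt(2)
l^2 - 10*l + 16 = (l - 8)*(l - 2)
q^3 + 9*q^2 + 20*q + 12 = (q + 1)*(q + 2)*(q + 6)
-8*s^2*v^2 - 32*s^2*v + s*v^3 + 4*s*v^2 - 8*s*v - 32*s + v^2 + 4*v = (-8*s + v)*(v + 4)*(s*v + 1)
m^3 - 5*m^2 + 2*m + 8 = (m - 4)*(m - 2)*(m + 1)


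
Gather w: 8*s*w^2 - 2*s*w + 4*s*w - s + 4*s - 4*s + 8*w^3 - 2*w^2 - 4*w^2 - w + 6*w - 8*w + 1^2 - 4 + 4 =-s + 8*w^3 + w^2*(8*s - 6) + w*(2*s - 3) + 1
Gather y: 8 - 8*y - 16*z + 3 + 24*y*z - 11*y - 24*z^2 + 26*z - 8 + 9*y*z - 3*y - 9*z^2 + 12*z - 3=y*(33*z - 22) - 33*z^2 + 22*z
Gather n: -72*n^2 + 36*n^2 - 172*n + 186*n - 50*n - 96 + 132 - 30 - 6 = -36*n^2 - 36*n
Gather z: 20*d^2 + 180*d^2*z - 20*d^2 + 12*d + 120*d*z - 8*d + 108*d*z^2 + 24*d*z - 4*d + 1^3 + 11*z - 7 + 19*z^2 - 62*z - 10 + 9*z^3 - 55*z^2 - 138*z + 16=9*z^3 + z^2*(108*d - 36) + z*(180*d^2 + 144*d - 189)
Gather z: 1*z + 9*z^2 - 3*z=9*z^2 - 2*z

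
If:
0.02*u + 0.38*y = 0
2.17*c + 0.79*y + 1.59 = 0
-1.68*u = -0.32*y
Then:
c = -0.73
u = 0.00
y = 0.00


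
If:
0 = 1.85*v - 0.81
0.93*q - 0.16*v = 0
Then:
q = 0.08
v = 0.44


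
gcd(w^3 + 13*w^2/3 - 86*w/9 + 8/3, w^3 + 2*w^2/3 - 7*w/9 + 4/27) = w - 1/3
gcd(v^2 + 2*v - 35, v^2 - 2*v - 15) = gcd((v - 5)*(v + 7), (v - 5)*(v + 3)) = v - 5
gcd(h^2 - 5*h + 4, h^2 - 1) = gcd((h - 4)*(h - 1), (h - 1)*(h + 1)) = h - 1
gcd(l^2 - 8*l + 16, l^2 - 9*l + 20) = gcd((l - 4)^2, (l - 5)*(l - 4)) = l - 4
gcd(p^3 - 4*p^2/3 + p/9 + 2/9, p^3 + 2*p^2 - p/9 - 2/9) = p + 1/3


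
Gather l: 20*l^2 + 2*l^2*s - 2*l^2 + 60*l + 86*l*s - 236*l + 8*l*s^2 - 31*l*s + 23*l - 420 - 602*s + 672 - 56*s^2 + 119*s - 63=l^2*(2*s + 18) + l*(8*s^2 + 55*s - 153) - 56*s^2 - 483*s + 189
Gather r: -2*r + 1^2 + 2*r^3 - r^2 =2*r^3 - r^2 - 2*r + 1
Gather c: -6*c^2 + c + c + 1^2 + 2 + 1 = -6*c^2 + 2*c + 4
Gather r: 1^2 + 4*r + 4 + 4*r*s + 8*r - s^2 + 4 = r*(4*s + 12) - s^2 + 9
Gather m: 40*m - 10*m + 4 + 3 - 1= 30*m + 6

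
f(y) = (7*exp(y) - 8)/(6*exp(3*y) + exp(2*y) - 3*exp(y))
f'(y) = (7*exp(y) - 8)*(-18*exp(3*y) - 2*exp(2*y) + 3*exp(y))/(6*exp(3*y) + exp(2*y) - 3*exp(y))^2 + 7*exp(y)/(6*exp(3*y) + exp(2*y) - 3*exp(y))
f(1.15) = 0.07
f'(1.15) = -0.11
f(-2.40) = 28.39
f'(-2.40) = -28.95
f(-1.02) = 8.17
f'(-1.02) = -3.49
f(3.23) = 0.00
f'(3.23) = -0.00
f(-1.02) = 8.17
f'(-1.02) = -3.49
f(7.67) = 0.00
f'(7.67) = -0.00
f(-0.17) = -1.17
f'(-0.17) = 9.70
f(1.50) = 0.04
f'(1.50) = -0.07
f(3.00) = 0.00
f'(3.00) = -0.00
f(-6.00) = 1074.38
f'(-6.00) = -1075.80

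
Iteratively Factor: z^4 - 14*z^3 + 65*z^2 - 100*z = (z - 5)*(z^3 - 9*z^2 + 20*z) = (z - 5)^2*(z^2 - 4*z) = z*(z - 5)^2*(z - 4)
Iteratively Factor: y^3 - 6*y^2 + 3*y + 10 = (y - 5)*(y^2 - y - 2) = (y - 5)*(y - 2)*(y + 1)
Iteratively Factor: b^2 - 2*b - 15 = (b + 3)*(b - 5)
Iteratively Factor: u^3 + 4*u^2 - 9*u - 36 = (u + 3)*(u^2 + u - 12) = (u + 3)*(u + 4)*(u - 3)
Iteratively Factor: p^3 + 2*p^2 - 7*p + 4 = (p - 1)*(p^2 + 3*p - 4) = (p - 1)*(p + 4)*(p - 1)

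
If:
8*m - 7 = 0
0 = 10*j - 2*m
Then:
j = 7/40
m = 7/8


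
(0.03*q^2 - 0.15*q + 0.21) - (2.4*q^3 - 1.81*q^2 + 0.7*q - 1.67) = -2.4*q^3 + 1.84*q^2 - 0.85*q + 1.88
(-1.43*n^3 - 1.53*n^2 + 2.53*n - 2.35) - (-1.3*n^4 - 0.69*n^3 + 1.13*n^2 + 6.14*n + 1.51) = 1.3*n^4 - 0.74*n^3 - 2.66*n^2 - 3.61*n - 3.86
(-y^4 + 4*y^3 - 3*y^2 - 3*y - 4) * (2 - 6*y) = 6*y^5 - 26*y^4 + 26*y^3 + 12*y^2 + 18*y - 8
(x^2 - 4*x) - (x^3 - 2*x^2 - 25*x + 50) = -x^3 + 3*x^2 + 21*x - 50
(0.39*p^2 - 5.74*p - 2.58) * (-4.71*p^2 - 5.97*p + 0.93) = -1.8369*p^4 + 24.7071*p^3 + 46.7823*p^2 + 10.0644*p - 2.3994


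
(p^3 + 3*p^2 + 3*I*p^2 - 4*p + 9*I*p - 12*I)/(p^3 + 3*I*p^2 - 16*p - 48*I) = (p - 1)/(p - 4)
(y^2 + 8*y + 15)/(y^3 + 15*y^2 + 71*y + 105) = 1/(y + 7)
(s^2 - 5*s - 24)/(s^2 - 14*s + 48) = (s + 3)/(s - 6)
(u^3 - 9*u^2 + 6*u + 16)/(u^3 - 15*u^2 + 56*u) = (u^2 - u - 2)/(u*(u - 7))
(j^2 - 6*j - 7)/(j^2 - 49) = (j + 1)/(j + 7)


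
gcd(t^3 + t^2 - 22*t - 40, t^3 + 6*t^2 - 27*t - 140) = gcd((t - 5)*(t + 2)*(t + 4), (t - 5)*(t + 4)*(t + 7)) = t^2 - t - 20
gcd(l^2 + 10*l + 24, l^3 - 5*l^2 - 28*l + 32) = l + 4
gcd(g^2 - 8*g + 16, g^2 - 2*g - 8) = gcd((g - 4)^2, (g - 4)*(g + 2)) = g - 4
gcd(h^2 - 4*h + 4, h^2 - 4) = h - 2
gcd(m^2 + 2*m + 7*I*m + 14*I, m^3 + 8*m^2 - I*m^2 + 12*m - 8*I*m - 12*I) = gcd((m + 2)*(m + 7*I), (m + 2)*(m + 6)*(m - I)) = m + 2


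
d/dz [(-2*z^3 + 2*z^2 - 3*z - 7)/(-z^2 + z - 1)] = (2*z^4 - 4*z^3 + 5*z^2 - 18*z + 10)/(z^4 - 2*z^3 + 3*z^2 - 2*z + 1)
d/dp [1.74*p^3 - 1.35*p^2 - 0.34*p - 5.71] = 5.22*p^2 - 2.7*p - 0.34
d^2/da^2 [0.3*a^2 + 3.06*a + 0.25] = 0.600000000000000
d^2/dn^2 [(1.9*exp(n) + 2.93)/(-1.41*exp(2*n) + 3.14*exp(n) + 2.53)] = (-3.77739*exp(4*n) - 31.712592*exp(3*n) - 1.75037399999999*exp(2*n) - 55.603404*exp(n) + 11.114796)*exp(n)/(2.803221*exp(6*n) - 18.727902*exp(5*n) + 26.616429*exp(4*n) + 36.248788*exp(3*n) - 47.758557*exp(2*n) - 60.296478*exp(n) - 16.194277)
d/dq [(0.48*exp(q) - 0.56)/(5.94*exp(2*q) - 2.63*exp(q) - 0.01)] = (-2.8512*exp(2*q) + 6.6528*exp(q) - 1.4776)*exp(q)/(35.2836*exp(4*q) - 31.2444*exp(3*q) + 6.7981*exp(2*q) + 0.0526*exp(q) + 0.0001)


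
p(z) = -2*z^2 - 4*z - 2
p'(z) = -4*z - 4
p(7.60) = -147.92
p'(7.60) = -34.40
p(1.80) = -15.68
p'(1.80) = -11.20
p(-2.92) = -7.37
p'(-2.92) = 7.68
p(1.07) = -8.57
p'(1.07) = -8.28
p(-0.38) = -0.77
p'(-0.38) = -2.48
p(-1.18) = -0.06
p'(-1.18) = 0.72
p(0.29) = -3.33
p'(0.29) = -5.16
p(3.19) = -35.11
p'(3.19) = -16.76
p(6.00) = -98.00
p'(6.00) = -28.00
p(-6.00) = -50.00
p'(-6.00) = 20.00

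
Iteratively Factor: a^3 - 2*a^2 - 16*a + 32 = (a - 4)*(a^2 + 2*a - 8) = (a - 4)*(a - 2)*(a + 4)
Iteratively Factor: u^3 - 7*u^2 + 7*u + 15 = (u + 1)*(u^2 - 8*u + 15) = (u - 3)*(u + 1)*(u - 5)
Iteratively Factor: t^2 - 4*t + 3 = (t - 3)*(t - 1)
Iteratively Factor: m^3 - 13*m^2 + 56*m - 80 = (m - 4)*(m^2 - 9*m + 20) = (m - 5)*(m - 4)*(m - 4)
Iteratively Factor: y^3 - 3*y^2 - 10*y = (y)*(y^2 - 3*y - 10) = y*(y - 5)*(y + 2)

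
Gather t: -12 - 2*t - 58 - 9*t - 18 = -11*t - 88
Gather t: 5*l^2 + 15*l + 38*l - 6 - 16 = 5*l^2 + 53*l - 22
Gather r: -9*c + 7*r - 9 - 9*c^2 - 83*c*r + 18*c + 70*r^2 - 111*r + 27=-9*c^2 + 9*c + 70*r^2 + r*(-83*c - 104) + 18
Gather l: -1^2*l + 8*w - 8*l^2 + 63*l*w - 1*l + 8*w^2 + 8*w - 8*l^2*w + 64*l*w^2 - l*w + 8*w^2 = l^2*(-8*w - 8) + l*(64*w^2 + 62*w - 2) + 16*w^2 + 16*w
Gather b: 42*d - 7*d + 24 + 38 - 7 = 35*d + 55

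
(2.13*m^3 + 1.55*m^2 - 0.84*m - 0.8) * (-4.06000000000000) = -8.6478*m^3 - 6.293*m^2 + 3.4104*m + 3.248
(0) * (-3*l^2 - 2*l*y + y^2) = 0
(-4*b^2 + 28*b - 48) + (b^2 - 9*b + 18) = -3*b^2 + 19*b - 30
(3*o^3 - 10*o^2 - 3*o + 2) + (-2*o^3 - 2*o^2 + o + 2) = o^3 - 12*o^2 - 2*o + 4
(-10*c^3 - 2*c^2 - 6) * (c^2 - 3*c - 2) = -10*c^5 + 28*c^4 + 26*c^3 - 2*c^2 + 18*c + 12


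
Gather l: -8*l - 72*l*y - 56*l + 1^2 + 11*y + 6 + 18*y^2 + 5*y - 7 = l*(-72*y - 64) + 18*y^2 + 16*y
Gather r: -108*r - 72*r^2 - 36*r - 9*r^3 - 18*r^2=-9*r^3 - 90*r^2 - 144*r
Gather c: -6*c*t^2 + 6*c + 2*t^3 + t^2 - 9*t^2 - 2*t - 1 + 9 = c*(6 - 6*t^2) + 2*t^3 - 8*t^2 - 2*t + 8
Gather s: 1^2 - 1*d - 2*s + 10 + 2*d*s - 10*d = -11*d + s*(2*d - 2) + 11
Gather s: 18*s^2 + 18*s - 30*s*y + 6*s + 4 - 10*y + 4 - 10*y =18*s^2 + s*(24 - 30*y) - 20*y + 8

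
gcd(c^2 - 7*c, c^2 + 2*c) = c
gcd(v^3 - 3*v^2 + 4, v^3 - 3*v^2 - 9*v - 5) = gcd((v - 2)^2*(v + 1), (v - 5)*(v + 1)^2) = v + 1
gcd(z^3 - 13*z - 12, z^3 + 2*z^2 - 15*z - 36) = z^2 - z - 12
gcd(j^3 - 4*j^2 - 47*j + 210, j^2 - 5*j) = j - 5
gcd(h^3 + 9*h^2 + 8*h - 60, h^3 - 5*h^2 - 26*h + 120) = h + 5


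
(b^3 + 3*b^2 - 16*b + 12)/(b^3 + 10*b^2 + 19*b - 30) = (b - 2)/(b + 5)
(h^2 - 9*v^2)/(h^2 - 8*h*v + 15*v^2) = (-h - 3*v)/(-h + 5*v)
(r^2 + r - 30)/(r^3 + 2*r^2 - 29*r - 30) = 1/(r + 1)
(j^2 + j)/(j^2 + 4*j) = (j + 1)/(j + 4)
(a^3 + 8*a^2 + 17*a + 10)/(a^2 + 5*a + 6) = (a^2 + 6*a + 5)/(a + 3)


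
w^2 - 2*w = w*(w - 2)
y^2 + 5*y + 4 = (y + 1)*(y + 4)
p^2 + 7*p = p*(p + 7)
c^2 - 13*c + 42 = (c - 7)*(c - 6)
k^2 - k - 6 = (k - 3)*(k + 2)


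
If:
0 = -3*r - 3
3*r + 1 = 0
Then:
No Solution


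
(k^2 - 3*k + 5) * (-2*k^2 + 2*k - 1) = -2*k^4 + 8*k^3 - 17*k^2 + 13*k - 5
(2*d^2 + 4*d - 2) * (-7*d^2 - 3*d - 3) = -14*d^4 - 34*d^3 - 4*d^2 - 6*d + 6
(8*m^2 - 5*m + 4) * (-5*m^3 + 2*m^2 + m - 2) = -40*m^5 + 41*m^4 - 22*m^3 - 13*m^2 + 14*m - 8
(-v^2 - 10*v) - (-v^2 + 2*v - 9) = 9 - 12*v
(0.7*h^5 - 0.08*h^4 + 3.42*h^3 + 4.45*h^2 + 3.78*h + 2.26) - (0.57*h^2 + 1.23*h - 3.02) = 0.7*h^5 - 0.08*h^4 + 3.42*h^3 + 3.88*h^2 + 2.55*h + 5.28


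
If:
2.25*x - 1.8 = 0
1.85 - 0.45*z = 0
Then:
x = 0.80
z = 4.11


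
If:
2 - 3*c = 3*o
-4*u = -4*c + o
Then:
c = 4*u/5 + 2/15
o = 8/15 - 4*u/5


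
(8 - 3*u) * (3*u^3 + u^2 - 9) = -9*u^4 + 21*u^3 + 8*u^2 + 27*u - 72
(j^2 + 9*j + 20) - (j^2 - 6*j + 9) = 15*j + 11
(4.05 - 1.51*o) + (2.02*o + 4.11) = 0.51*o + 8.16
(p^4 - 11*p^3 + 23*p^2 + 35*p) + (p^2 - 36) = p^4 - 11*p^3 + 24*p^2 + 35*p - 36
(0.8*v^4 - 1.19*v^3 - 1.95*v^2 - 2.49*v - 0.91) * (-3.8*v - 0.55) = -3.04*v^5 + 4.082*v^4 + 8.0645*v^3 + 10.5345*v^2 + 4.8275*v + 0.5005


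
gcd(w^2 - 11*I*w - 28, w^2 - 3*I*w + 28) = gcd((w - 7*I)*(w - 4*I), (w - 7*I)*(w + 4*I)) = w - 7*I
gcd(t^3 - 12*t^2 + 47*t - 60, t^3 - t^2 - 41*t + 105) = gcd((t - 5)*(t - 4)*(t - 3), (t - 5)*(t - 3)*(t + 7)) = t^2 - 8*t + 15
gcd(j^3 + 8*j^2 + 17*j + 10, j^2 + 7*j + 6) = j + 1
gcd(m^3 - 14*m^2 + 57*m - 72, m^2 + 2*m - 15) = m - 3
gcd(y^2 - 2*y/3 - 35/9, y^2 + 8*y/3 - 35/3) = y - 7/3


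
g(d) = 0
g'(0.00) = 0.00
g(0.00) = 0.00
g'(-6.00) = 0.00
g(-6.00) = 0.00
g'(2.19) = 0.00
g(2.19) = 0.00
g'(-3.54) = 0.00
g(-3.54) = 0.00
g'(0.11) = 0.00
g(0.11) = 0.00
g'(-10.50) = 0.00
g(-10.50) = 0.00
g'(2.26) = 0.00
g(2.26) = 0.00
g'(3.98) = 0.00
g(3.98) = 0.00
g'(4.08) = 0.00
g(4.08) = 0.00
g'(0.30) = 0.00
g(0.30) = 0.00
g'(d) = 0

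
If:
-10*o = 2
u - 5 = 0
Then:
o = -1/5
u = 5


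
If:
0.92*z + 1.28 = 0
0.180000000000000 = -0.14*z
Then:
No Solution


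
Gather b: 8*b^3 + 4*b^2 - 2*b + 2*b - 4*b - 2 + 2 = 8*b^3 + 4*b^2 - 4*b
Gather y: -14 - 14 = -28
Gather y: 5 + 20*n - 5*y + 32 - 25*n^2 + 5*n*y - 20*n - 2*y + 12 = -25*n^2 + y*(5*n - 7) + 49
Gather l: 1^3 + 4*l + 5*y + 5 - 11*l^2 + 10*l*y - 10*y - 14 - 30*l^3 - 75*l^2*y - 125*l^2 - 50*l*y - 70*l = -30*l^3 + l^2*(-75*y - 136) + l*(-40*y - 66) - 5*y - 8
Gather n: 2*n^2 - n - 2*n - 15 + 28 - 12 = 2*n^2 - 3*n + 1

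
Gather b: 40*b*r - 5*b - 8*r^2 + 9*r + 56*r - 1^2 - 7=b*(40*r - 5) - 8*r^2 + 65*r - 8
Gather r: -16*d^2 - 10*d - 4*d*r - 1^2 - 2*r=-16*d^2 - 10*d + r*(-4*d - 2) - 1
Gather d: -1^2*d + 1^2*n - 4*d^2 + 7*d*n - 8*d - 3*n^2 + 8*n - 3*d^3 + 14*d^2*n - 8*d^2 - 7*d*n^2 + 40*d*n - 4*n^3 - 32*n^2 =-3*d^3 + d^2*(14*n - 12) + d*(-7*n^2 + 47*n - 9) - 4*n^3 - 35*n^2 + 9*n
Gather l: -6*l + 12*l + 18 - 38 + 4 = 6*l - 16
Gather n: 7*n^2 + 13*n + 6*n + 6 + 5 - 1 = 7*n^2 + 19*n + 10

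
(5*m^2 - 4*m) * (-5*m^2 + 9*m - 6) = -25*m^4 + 65*m^3 - 66*m^2 + 24*m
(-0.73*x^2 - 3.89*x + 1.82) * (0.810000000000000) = -0.5913*x^2 - 3.1509*x + 1.4742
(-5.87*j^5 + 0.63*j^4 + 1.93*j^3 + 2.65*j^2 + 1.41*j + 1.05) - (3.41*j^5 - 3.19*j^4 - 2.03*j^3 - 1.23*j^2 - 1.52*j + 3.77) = -9.28*j^5 + 3.82*j^4 + 3.96*j^3 + 3.88*j^2 + 2.93*j - 2.72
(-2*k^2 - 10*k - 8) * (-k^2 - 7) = 2*k^4 + 10*k^3 + 22*k^2 + 70*k + 56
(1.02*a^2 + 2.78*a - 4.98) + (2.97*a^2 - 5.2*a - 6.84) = 3.99*a^2 - 2.42*a - 11.82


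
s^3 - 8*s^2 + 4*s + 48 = (s - 6)*(s - 4)*(s + 2)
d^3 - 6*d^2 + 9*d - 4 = (d - 4)*(d - 1)^2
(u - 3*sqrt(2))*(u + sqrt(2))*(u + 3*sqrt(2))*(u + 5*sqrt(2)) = u^4 + 6*sqrt(2)*u^3 - 8*u^2 - 108*sqrt(2)*u - 180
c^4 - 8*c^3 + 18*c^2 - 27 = (c - 3)^3*(c + 1)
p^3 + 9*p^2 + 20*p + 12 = (p + 1)*(p + 2)*(p + 6)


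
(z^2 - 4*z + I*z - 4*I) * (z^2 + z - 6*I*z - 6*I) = z^4 - 3*z^3 - 5*I*z^3 + 2*z^2 + 15*I*z^2 - 18*z + 20*I*z - 24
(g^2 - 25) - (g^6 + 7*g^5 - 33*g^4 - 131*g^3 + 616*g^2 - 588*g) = -g^6 - 7*g^5 + 33*g^4 + 131*g^3 - 615*g^2 + 588*g - 25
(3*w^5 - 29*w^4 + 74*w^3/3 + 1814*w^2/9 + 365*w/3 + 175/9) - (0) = 3*w^5 - 29*w^4 + 74*w^3/3 + 1814*w^2/9 + 365*w/3 + 175/9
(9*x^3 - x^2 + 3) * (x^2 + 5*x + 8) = 9*x^5 + 44*x^4 + 67*x^3 - 5*x^2 + 15*x + 24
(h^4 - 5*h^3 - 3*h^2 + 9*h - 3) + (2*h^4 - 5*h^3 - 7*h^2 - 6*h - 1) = 3*h^4 - 10*h^3 - 10*h^2 + 3*h - 4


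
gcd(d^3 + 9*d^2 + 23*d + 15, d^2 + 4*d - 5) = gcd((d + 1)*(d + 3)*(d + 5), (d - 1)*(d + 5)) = d + 5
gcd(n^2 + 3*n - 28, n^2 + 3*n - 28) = n^2 + 3*n - 28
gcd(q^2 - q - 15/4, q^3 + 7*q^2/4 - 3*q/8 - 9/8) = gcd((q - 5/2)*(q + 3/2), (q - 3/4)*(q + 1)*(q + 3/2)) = q + 3/2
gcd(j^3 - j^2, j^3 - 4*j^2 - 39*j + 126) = 1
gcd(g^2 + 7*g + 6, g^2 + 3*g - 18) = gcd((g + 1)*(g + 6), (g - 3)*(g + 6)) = g + 6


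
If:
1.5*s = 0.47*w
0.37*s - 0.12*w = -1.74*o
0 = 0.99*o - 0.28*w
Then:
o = 0.00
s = 0.00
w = 0.00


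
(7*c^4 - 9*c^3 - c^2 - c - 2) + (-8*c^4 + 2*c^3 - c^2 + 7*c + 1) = -c^4 - 7*c^3 - 2*c^2 + 6*c - 1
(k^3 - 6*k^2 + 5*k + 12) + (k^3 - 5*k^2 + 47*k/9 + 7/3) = 2*k^3 - 11*k^2 + 92*k/9 + 43/3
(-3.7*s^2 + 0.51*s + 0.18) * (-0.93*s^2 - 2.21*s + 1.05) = 3.441*s^4 + 7.7027*s^3 - 5.1795*s^2 + 0.1377*s + 0.189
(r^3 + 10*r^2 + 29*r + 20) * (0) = 0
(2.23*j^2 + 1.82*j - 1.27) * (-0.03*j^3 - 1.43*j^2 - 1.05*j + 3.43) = -0.0669*j^5 - 3.2435*j^4 - 4.906*j^3 + 7.554*j^2 + 7.5761*j - 4.3561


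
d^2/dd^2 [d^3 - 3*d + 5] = 6*d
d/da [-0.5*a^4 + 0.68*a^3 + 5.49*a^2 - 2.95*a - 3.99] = -2.0*a^3 + 2.04*a^2 + 10.98*a - 2.95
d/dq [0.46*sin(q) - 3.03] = 0.46*cos(q)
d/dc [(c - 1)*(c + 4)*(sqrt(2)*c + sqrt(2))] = sqrt(2)*(3*c^2 + 8*c - 1)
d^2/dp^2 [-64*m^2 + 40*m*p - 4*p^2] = -8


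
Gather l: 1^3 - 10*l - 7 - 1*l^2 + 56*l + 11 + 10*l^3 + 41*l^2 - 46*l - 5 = 10*l^3 + 40*l^2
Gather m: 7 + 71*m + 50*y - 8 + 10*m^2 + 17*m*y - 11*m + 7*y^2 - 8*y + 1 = 10*m^2 + m*(17*y + 60) + 7*y^2 + 42*y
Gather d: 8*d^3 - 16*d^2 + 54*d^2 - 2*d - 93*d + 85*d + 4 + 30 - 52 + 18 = 8*d^3 + 38*d^2 - 10*d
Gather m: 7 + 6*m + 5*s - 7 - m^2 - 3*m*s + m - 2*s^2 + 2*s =-m^2 + m*(7 - 3*s) - 2*s^2 + 7*s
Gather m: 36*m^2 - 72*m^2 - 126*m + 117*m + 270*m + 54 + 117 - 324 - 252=-36*m^2 + 261*m - 405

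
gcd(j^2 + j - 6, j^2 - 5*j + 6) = j - 2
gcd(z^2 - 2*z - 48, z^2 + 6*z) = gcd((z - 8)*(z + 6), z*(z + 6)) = z + 6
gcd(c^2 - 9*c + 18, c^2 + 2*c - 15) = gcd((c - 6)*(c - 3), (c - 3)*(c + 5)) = c - 3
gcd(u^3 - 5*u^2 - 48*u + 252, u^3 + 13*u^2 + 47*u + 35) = u + 7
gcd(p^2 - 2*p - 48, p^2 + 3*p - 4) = 1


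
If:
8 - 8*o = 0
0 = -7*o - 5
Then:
No Solution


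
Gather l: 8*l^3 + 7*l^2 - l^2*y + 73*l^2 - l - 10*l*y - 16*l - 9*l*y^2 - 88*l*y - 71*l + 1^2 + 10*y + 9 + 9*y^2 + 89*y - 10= 8*l^3 + l^2*(80 - y) + l*(-9*y^2 - 98*y - 88) + 9*y^2 + 99*y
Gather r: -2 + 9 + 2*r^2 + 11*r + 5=2*r^2 + 11*r + 12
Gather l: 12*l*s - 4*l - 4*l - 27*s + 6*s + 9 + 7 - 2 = l*(12*s - 8) - 21*s + 14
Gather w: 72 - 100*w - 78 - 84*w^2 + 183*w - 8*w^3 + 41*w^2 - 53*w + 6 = -8*w^3 - 43*w^2 + 30*w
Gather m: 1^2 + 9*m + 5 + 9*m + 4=18*m + 10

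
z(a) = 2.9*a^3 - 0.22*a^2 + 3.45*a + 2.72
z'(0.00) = 3.45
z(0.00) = 2.72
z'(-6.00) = 319.29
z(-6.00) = -652.30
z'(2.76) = 68.51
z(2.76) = 71.54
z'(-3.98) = 143.01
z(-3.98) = -197.33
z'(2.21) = 44.97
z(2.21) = 40.57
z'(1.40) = 19.89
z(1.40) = 15.08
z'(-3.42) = 106.71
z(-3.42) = -127.66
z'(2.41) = 52.92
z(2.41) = 50.35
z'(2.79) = 69.94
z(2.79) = 73.61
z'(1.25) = 16.49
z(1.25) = 12.35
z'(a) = 8.7*a^2 - 0.44*a + 3.45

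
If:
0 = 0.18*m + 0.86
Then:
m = -4.78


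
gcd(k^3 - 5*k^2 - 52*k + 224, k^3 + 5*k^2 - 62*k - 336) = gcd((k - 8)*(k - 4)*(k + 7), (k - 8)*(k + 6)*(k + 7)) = k^2 - k - 56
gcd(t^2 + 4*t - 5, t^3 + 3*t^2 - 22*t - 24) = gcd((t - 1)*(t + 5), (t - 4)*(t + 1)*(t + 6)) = 1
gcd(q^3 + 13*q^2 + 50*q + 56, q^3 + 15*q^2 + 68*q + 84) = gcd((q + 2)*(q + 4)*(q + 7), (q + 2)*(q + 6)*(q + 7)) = q^2 + 9*q + 14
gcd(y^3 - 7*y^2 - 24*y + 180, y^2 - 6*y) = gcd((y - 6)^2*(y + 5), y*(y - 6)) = y - 6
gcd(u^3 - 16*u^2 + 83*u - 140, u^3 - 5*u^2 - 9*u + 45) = u - 5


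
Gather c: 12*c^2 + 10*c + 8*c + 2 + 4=12*c^2 + 18*c + 6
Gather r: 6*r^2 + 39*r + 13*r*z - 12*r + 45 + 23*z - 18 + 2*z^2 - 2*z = 6*r^2 + r*(13*z + 27) + 2*z^2 + 21*z + 27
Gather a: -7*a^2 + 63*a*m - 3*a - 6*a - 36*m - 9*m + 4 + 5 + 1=-7*a^2 + a*(63*m - 9) - 45*m + 10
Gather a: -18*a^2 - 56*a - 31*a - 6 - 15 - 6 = -18*a^2 - 87*a - 27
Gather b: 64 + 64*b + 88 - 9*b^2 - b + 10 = -9*b^2 + 63*b + 162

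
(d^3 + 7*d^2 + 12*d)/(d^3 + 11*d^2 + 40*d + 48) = d/(d + 4)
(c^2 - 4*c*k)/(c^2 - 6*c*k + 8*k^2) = c/(c - 2*k)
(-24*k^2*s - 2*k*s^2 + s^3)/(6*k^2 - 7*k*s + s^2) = s*(4*k + s)/(-k + s)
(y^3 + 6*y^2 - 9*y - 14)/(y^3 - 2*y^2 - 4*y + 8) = (y^2 + 8*y + 7)/(y^2 - 4)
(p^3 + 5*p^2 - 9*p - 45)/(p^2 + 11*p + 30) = (p^2 - 9)/(p + 6)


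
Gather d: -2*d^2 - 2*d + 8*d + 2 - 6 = -2*d^2 + 6*d - 4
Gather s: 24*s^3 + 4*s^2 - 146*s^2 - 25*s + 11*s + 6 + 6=24*s^3 - 142*s^2 - 14*s + 12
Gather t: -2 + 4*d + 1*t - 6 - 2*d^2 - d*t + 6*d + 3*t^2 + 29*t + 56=-2*d^2 + 10*d + 3*t^2 + t*(30 - d) + 48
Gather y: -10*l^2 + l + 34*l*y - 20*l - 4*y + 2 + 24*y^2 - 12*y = -10*l^2 - 19*l + 24*y^2 + y*(34*l - 16) + 2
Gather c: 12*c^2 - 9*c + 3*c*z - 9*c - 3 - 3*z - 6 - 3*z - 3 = 12*c^2 + c*(3*z - 18) - 6*z - 12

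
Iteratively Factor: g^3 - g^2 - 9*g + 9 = (g + 3)*(g^2 - 4*g + 3) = (g - 1)*(g + 3)*(g - 3)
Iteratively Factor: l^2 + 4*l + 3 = (l + 1)*(l + 3)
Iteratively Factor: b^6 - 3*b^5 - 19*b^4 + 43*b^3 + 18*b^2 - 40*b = (b - 1)*(b^5 - 2*b^4 - 21*b^3 + 22*b^2 + 40*b) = (b - 1)*(b + 1)*(b^4 - 3*b^3 - 18*b^2 + 40*b) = (b - 5)*(b - 1)*(b + 1)*(b^3 + 2*b^2 - 8*b) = (b - 5)*(b - 2)*(b - 1)*(b + 1)*(b^2 + 4*b) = (b - 5)*(b - 2)*(b - 1)*(b + 1)*(b + 4)*(b)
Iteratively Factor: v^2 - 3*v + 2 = (v - 2)*(v - 1)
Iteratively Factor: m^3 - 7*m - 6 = (m + 1)*(m^2 - m - 6) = (m - 3)*(m + 1)*(m + 2)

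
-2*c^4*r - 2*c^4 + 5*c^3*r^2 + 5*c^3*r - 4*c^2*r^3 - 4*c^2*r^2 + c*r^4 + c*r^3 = (-2*c + r)*(-c + r)^2*(c*r + c)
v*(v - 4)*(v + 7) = v^3 + 3*v^2 - 28*v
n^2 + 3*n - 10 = (n - 2)*(n + 5)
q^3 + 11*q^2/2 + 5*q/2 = q*(q + 1/2)*(q + 5)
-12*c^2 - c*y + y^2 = (-4*c + y)*(3*c + y)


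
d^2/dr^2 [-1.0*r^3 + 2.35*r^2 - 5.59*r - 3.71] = 4.7 - 6.0*r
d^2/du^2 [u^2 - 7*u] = 2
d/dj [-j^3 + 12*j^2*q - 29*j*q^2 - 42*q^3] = -3*j^2 + 24*j*q - 29*q^2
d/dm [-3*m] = -3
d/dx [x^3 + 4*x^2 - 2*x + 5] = 3*x^2 + 8*x - 2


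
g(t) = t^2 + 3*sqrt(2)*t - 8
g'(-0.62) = 3.00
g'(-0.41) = 3.42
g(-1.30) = -11.83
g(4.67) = 33.62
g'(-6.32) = -8.40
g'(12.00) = 28.24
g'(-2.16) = -0.08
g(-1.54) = -12.16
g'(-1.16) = 1.92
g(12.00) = 186.91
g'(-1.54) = 1.16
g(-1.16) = -11.58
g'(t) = 2*t + 3*sqrt(2)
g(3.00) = 13.73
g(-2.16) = -12.50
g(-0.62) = -10.25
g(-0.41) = -9.57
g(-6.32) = 5.13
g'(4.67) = 13.58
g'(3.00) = 10.24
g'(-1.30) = 1.64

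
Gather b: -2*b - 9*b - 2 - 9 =-11*b - 11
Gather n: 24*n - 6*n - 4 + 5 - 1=18*n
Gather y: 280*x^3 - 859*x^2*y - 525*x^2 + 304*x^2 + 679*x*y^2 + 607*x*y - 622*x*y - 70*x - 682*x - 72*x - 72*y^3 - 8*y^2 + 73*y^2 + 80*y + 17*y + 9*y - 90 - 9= 280*x^3 - 221*x^2 - 824*x - 72*y^3 + y^2*(679*x + 65) + y*(-859*x^2 - 15*x + 106) - 99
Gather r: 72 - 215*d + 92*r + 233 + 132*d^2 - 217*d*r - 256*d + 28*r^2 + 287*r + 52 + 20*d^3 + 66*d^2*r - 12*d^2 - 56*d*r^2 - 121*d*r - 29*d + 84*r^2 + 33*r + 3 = 20*d^3 + 120*d^2 - 500*d + r^2*(112 - 56*d) + r*(66*d^2 - 338*d + 412) + 360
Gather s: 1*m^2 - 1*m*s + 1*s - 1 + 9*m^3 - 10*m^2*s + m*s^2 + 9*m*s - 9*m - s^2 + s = 9*m^3 + m^2 - 9*m + s^2*(m - 1) + s*(-10*m^2 + 8*m + 2) - 1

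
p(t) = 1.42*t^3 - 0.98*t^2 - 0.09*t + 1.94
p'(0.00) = -0.09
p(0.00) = 1.94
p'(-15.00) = 987.81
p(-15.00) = -5009.71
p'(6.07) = 144.97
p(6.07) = 282.87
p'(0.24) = -0.32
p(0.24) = 1.88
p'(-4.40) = 91.01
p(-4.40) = -137.60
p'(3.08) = 34.29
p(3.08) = 33.86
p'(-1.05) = 6.66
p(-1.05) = -0.69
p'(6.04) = 143.48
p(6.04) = 278.54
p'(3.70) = 50.98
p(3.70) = 60.12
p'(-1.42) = 11.28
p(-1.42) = -3.97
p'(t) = 4.26*t^2 - 1.96*t - 0.09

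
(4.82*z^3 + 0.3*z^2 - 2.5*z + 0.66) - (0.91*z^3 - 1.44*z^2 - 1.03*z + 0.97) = 3.91*z^3 + 1.74*z^2 - 1.47*z - 0.31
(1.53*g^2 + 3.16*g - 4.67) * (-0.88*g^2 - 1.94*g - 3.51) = -1.3464*g^4 - 5.749*g^3 - 7.3911*g^2 - 2.0318*g + 16.3917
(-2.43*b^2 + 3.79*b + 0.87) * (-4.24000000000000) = 10.3032*b^2 - 16.0696*b - 3.6888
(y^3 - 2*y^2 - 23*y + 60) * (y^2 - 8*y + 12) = y^5 - 10*y^4 + 5*y^3 + 220*y^2 - 756*y + 720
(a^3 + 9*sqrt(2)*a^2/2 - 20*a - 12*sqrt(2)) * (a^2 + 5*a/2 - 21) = a^5 + 5*a^4/2 + 9*sqrt(2)*a^4/2 - 41*a^3 + 45*sqrt(2)*a^3/4 - 213*sqrt(2)*a^2/2 - 50*a^2 - 30*sqrt(2)*a + 420*a + 252*sqrt(2)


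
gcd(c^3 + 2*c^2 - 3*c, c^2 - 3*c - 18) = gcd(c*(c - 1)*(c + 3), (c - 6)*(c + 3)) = c + 3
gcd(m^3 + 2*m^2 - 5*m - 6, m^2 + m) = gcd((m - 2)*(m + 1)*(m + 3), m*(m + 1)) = m + 1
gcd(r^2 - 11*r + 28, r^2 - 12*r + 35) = r - 7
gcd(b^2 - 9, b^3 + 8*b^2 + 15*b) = b + 3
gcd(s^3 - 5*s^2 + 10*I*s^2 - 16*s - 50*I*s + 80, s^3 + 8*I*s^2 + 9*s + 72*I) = s + 8*I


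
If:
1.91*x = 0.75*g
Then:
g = 2.54666666666667*x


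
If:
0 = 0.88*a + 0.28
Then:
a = -0.32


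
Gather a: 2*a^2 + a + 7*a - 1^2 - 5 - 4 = 2*a^2 + 8*a - 10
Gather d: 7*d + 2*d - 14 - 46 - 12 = 9*d - 72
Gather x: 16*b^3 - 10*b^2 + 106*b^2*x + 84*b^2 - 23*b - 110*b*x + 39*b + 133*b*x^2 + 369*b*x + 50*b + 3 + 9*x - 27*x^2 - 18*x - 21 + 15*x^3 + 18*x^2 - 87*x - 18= 16*b^3 + 74*b^2 + 66*b + 15*x^3 + x^2*(133*b - 9) + x*(106*b^2 + 259*b - 96) - 36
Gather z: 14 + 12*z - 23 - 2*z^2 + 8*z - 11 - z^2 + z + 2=-3*z^2 + 21*z - 18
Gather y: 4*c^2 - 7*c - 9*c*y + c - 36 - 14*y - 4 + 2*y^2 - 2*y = 4*c^2 - 6*c + 2*y^2 + y*(-9*c - 16) - 40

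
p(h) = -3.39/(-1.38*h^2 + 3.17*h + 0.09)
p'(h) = -3.39*(2.76*h - 3.17)/(-1.38*h^2 + 3.17*h + 0.09)^2 = (10.7463 - 9.3564*h)/(-1.38*h^2 + 3.17*h + 0.09)^2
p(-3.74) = 0.11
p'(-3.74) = 0.05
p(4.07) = 0.34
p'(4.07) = -0.28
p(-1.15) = 0.63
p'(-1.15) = 0.74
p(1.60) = -2.08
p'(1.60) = -1.59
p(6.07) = 0.11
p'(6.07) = -0.05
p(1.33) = -1.82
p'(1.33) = -0.49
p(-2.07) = 0.27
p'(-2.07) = 0.20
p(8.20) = 0.05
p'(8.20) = -0.01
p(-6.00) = 0.05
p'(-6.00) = 0.01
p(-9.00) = 0.02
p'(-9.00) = 0.00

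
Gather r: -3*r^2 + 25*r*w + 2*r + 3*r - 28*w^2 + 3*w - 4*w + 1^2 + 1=-3*r^2 + r*(25*w + 5) - 28*w^2 - w + 2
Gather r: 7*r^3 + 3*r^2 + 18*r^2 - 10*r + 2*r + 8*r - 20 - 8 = 7*r^3 + 21*r^2 - 28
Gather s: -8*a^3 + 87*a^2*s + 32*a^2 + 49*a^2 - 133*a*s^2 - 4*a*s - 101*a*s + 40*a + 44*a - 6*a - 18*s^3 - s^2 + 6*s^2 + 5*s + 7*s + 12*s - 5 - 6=-8*a^3 + 81*a^2 + 78*a - 18*s^3 + s^2*(5 - 133*a) + s*(87*a^2 - 105*a + 24) - 11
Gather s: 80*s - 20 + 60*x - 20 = 80*s + 60*x - 40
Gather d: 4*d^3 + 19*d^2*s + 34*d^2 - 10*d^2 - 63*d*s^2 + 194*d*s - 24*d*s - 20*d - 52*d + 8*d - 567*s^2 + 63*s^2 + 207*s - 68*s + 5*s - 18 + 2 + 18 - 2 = 4*d^3 + d^2*(19*s + 24) + d*(-63*s^2 + 170*s - 64) - 504*s^2 + 144*s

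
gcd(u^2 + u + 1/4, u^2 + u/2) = u + 1/2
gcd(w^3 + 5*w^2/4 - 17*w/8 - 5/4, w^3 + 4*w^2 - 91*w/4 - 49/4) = w + 1/2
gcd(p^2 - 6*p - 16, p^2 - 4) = p + 2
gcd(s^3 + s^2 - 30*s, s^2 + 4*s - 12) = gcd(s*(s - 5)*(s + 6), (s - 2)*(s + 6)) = s + 6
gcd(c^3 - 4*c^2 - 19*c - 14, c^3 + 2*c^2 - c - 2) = c^2 + 3*c + 2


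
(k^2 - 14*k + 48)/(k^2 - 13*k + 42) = (k - 8)/(k - 7)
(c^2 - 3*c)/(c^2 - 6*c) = (c - 3)/(c - 6)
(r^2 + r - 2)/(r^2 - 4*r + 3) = (r + 2)/(r - 3)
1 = 1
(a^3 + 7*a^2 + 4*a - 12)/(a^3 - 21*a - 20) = (-a^3 - 7*a^2 - 4*a + 12)/(-a^3 + 21*a + 20)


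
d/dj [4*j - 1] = 4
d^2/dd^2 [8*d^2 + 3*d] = 16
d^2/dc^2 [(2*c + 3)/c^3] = 12*(c + 3)/c^5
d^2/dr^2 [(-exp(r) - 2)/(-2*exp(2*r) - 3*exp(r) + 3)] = (4*exp(4*r) + 26*exp(3*r) + 72*exp(2*r) + 75*exp(r) + 27)*exp(r)/(8*exp(6*r) + 36*exp(5*r) + 18*exp(4*r) - 81*exp(3*r) - 27*exp(2*r) + 81*exp(r) - 27)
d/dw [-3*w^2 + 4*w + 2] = 4 - 6*w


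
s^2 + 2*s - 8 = (s - 2)*(s + 4)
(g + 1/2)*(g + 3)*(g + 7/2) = g^3 + 7*g^2 + 55*g/4 + 21/4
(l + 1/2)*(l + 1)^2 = l^3 + 5*l^2/2 + 2*l + 1/2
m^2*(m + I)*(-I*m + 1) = -I*m^4 + 2*m^3 + I*m^2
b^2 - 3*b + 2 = (b - 2)*(b - 1)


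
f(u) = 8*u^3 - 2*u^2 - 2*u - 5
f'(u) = 24*u^2 - 4*u - 2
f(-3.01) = -235.27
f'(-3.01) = 227.48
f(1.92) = 40.41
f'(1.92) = 78.79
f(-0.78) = -8.45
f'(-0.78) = 15.72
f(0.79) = -3.88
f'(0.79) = 9.82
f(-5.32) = -1255.51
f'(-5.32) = 698.54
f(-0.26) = -4.76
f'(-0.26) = 0.66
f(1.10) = 1.03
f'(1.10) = 22.64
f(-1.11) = -16.19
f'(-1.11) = 32.01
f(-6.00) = -1793.00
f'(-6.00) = 886.00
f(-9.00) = -5981.00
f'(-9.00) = 1978.00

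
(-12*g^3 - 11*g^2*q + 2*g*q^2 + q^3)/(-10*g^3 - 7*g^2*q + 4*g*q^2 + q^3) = (-12*g^2 + g*q + q^2)/(-10*g^2 + 3*g*q + q^2)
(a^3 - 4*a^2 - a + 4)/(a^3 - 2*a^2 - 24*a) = (-a^3 + 4*a^2 + a - 4)/(a*(-a^2 + 2*a + 24))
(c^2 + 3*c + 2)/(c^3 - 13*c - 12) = (c + 2)/(c^2 - c - 12)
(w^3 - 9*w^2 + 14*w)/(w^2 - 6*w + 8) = w*(w - 7)/(w - 4)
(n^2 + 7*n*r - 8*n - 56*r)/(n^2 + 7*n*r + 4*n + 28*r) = (n - 8)/(n + 4)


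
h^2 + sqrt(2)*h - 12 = (h - 2*sqrt(2))*(h + 3*sqrt(2))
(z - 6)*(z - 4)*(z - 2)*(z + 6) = z^4 - 6*z^3 - 28*z^2 + 216*z - 288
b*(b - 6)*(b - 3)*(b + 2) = b^4 - 7*b^3 + 36*b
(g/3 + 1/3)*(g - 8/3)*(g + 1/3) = g^3/3 - 4*g^2/9 - 29*g/27 - 8/27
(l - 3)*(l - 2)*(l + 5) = l^3 - 19*l + 30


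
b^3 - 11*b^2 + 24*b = b*(b - 8)*(b - 3)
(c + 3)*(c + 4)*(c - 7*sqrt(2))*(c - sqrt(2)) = c^4 - 8*sqrt(2)*c^3 + 7*c^3 - 56*sqrt(2)*c^2 + 26*c^2 - 96*sqrt(2)*c + 98*c + 168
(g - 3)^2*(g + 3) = g^3 - 3*g^2 - 9*g + 27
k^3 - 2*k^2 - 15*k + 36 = (k - 3)^2*(k + 4)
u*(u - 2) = u^2 - 2*u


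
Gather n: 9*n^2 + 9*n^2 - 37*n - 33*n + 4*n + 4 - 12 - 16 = 18*n^2 - 66*n - 24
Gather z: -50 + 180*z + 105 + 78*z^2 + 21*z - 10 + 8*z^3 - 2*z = 8*z^3 + 78*z^2 + 199*z + 45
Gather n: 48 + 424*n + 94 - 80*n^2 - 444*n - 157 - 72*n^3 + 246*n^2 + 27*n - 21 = -72*n^3 + 166*n^2 + 7*n - 36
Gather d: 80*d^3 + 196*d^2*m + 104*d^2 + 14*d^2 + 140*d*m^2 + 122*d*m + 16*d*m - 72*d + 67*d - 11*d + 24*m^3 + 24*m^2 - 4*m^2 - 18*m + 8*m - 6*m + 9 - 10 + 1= 80*d^3 + d^2*(196*m + 118) + d*(140*m^2 + 138*m - 16) + 24*m^3 + 20*m^2 - 16*m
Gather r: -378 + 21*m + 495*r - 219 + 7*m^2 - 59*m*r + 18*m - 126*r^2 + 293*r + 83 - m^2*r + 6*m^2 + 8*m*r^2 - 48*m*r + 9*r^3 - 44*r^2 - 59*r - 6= 13*m^2 + 39*m + 9*r^3 + r^2*(8*m - 170) + r*(-m^2 - 107*m + 729) - 520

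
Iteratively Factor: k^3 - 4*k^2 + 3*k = (k - 1)*(k^2 - 3*k) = k*(k - 1)*(k - 3)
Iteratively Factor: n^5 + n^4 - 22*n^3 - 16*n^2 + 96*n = (n)*(n^4 + n^3 - 22*n^2 - 16*n + 96) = n*(n - 4)*(n^3 + 5*n^2 - 2*n - 24) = n*(n - 4)*(n - 2)*(n^2 + 7*n + 12) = n*(n - 4)*(n - 2)*(n + 3)*(n + 4)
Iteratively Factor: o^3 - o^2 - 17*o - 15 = (o + 3)*(o^2 - 4*o - 5) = (o + 1)*(o + 3)*(o - 5)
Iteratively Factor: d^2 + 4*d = (d + 4)*(d)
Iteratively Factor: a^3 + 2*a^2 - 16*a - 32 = (a - 4)*(a^2 + 6*a + 8) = (a - 4)*(a + 4)*(a + 2)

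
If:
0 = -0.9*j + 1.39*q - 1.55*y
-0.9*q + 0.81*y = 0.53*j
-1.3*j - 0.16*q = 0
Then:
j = 0.00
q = 0.00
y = 0.00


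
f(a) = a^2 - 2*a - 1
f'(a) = 2*a - 2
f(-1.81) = 5.90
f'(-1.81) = -5.62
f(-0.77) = 1.13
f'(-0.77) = -3.54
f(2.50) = 0.25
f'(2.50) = 3.00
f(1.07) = -2.00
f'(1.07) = 0.14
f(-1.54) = 4.45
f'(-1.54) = -5.08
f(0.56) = -1.81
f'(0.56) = -0.88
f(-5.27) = 37.31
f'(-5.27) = -12.54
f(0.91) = -1.99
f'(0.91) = -0.18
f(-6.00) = 47.00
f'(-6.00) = -14.00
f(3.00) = 2.00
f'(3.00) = 4.00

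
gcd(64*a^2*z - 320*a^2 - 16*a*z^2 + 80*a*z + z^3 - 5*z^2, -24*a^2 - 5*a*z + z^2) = -8*a + z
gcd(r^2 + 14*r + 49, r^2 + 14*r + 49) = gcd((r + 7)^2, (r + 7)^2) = r^2 + 14*r + 49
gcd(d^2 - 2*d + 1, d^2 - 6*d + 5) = d - 1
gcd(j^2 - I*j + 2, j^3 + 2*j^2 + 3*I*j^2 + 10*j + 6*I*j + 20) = j - 2*I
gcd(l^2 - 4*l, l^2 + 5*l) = l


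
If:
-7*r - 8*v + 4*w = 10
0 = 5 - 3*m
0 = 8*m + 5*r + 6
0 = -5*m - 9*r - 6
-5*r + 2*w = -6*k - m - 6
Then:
No Solution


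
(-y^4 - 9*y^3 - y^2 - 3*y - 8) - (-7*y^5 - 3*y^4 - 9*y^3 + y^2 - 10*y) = 7*y^5 + 2*y^4 - 2*y^2 + 7*y - 8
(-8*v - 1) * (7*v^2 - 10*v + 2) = -56*v^3 + 73*v^2 - 6*v - 2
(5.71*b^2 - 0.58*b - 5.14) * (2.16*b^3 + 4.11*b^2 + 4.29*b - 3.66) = 12.3336*b^5 + 22.2153*b^4 + 11.0097*b^3 - 44.5122*b^2 - 19.9278*b + 18.8124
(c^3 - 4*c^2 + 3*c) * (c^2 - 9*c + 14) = c^5 - 13*c^4 + 53*c^3 - 83*c^2 + 42*c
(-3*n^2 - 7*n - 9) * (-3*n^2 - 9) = 9*n^4 + 21*n^3 + 54*n^2 + 63*n + 81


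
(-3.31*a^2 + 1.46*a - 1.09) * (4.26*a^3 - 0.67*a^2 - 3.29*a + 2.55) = -14.1006*a^5 + 8.4373*a^4 + 5.2683*a^3 - 12.5136*a^2 + 7.3091*a - 2.7795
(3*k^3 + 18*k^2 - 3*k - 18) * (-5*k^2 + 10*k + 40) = -15*k^5 - 60*k^4 + 315*k^3 + 780*k^2 - 300*k - 720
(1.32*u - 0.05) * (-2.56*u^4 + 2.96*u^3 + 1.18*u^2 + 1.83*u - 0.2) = -3.3792*u^5 + 4.0352*u^4 + 1.4096*u^3 + 2.3566*u^2 - 0.3555*u + 0.01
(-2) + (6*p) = 6*p - 2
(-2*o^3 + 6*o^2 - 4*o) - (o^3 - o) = -3*o^3 + 6*o^2 - 3*o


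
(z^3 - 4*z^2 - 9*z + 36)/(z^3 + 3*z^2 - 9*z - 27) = (z - 4)/(z + 3)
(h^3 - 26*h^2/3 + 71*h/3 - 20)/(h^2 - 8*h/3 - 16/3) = (3*h^2 - 14*h + 15)/(3*h + 4)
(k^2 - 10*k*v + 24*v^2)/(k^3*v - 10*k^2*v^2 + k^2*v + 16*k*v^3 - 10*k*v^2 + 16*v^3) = (k^2 - 10*k*v + 24*v^2)/(v*(k^3 - 10*k^2*v + k^2 + 16*k*v^2 - 10*k*v + 16*v^2))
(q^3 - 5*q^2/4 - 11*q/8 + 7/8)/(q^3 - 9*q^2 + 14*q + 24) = (8*q^2 - 18*q + 7)/(8*(q^2 - 10*q + 24))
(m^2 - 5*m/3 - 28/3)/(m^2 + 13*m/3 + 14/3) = (m - 4)/(m + 2)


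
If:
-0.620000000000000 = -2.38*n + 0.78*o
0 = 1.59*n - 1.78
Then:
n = 1.12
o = 2.62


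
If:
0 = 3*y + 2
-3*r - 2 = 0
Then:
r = -2/3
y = -2/3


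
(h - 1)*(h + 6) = h^2 + 5*h - 6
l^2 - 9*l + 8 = (l - 8)*(l - 1)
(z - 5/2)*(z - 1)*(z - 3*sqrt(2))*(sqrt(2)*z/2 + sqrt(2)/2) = sqrt(2)*z^4/2 - 3*z^3 - 5*sqrt(2)*z^3/4 - sqrt(2)*z^2/2 + 15*z^2/2 + 5*sqrt(2)*z/4 + 3*z - 15/2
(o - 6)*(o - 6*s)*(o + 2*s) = o^3 - 4*o^2*s - 6*o^2 - 12*o*s^2 + 24*o*s + 72*s^2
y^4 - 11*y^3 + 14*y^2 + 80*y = y*(y - 8)*(y - 5)*(y + 2)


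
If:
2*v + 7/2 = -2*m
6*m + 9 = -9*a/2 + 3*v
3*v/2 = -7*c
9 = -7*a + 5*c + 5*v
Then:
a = -811/423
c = 34/141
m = -1057/1692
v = -476/423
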